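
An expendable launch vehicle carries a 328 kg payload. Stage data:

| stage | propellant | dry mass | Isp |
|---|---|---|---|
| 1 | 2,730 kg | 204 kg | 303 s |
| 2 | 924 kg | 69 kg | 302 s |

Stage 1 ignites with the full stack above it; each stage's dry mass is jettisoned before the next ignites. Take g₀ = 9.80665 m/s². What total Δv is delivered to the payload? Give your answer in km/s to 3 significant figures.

Δv ≈ 6.61 km/s

Ignition mass of stage 1 = 2,730+204 + 924+69 + 328 = 4,255 kg.
Stage 1: m₀ = 4,255 kg, m_f = 4,255 − 2,730 = 1,525 kg; Δv = 303×9.80665×ln(2.79) = 2971.4×1.0261 ≈ 3049 m/s.
Stage 2: m₀ = 1,321 kg, m_f = 1,321 − 924 = 397 kg; Δv = 302×9.80665×ln(3.327) = 2961.6×1.2022 ≈ 3560 m/s.
Total Δv = 3049 + 3560 = 6609 m/s.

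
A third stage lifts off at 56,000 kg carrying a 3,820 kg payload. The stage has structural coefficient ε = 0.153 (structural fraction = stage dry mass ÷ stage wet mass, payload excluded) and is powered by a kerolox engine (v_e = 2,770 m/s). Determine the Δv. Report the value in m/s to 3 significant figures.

Δv ≈ 4310 m/s

Stage wet mass = m₀ − payload = 56,000 − 3,820 = 52,180 kg.
Stage dry mass = ε × stage wet mass = 0.153 × 52,180 = 7,983.54 kg.
Burnout mass m_f = stage dry + payload = 7,983.54 + 3,820 = 11,803.54 kg.
Δv = v_e · ln(56,000/11,803.54) = 2770.0 × ln(4.744) = 2770.0 × 1.5570 ≈ 4313 m/s.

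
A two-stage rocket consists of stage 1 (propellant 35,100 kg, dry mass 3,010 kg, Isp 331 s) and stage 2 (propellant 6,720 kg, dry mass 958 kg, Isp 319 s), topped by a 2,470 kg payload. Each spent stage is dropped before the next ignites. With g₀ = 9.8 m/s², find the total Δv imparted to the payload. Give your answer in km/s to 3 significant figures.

Δv ≈ 7.61 km/s

Ignition mass of stage 1 = 35,100+3,010 + 6,720+958 + 2,470 = 48,258 kg.
Stage 1: m₀ = 48,258 kg, m_f = 48,258 − 35,100 = 13,158 kg; Δv = 331×9.8×ln(3.668) = 3243.8×1.2995 ≈ 4215 m/s.
Stage 2: m₀ = 10,148 kg, m_f = 10,148 − 6,720 = 3,428 kg; Δv = 319×9.8×ln(2.96) = 3126.2×1.0853 ≈ 3393 m/s.
Total Δv = 4215 + 3393 = 7608 m/s.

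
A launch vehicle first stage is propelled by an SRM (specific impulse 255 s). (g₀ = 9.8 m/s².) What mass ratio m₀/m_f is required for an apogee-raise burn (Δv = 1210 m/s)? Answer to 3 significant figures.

v_e = Isp · g₀ = 255 × 9.8 = 2499.0 m/s.
Using Δv = v_e ln(m₀/m_f): m₀/m_f = exp(Δv / v_e) = exp(1210 / 2499.0) = exp(0.4842) = 1.6229.

mass ratio ≈ 1.62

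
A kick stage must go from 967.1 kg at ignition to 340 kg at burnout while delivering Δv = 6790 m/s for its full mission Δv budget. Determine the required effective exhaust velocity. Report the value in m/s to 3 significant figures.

ln(m₀/m_f) = ln(967.1/340) = ln(2.844) = 1.0454.
v_e = Δv / ln(m₀/m_f) = 6790 / 1.0454 = 6495.4 m/s.

v_e ≈ 6500 m/s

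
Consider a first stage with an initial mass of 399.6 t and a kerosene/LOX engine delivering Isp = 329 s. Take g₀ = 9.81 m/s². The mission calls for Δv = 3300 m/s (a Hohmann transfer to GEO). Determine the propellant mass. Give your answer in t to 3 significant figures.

propellant mass ≈ 256 t

v_e = Isp · g₀ = 329 × 9.81 = 3227.5 m/s.
From the ideal rocket equation, m₀/m_f = exp(Δv / v_e) = exp(3300 / 3227.5) = exp(1.0225) = 2.7800.
m_f = 399.6 / 2.7800 = 143.741 t, so propellant = m₀ − m_f = 399.6 − 143.741 = 255.859 t.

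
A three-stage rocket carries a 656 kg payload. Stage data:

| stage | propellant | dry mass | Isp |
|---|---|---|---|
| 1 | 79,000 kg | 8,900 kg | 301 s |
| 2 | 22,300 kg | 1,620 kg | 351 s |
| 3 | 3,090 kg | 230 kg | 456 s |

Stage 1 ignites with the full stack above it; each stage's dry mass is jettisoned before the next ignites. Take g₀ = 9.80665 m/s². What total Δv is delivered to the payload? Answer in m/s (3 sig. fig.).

Δv ≈ 15600 m/s

Ignition mass of stage 1 = 79,000+8,900 + 22,300+1,620 + 3,090+230 + 656 = 115,796 kg.
Stage 1: m₀ = 115,796 kg, m_f = 115,796 − 79,000 = 36,796 kg; Δv = 301×9.80665×ln(3.147) = 2951.8×1.1464 ≈ 3384 m/s.
Stage 2: m₀ = 27,896 kg, m_f = 27,896 − 22,300 = 5,596 kg; Δv = 351×9.80665×ln(4.985) = 3442.1×1.6064 ≈ 5530 m/s.
Stage 3: m₀ = 3,976 kg, m_f = 3,976 − 3,090 = 886 kg; Δv = 456×9.80665×ln(4.488) = 4471.8×1.5013 ≈ 6714 m/s.
Total Δv = 3384 + 5530 + 6714 = 15628 m/s.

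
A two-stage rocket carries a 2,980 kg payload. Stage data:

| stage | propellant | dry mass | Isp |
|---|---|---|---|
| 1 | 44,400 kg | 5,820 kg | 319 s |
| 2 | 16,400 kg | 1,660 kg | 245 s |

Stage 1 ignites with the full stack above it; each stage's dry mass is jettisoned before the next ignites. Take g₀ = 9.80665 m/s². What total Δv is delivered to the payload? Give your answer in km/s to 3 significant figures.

Δv ≈ 6.68 km/s

Ignition mass of stage 1 = 44,400+5,820 + 16,400+1,660 + 2,980 = 71,260 kg.
Stage 1: m₀ = 71,260 kg, m_f = 71,260 − 44,400 = 26,860 kg; Δv = 319×9.80665×ln(2.653) = 3128.3×0.9757 ≈ 3052 m/s.
Stage 2: m₀ = 21,040 kg, m_f = 21,040 − 16,400 = 4,640 kg; Δv = 245×9.80665×ln(4.534) = 2402.6×1.5117 ≈ 3632 m/s.
Total Δv = 3052 + 3632 = 6684 m/s.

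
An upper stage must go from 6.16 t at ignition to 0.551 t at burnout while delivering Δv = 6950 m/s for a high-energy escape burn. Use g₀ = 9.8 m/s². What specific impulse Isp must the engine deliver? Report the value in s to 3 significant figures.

Isp ≈ 294 s

ln(m₀/m_f) = ln(6160/551) = ln(11.18) = 2.4141.
From the ideal rocket equation, v_e = Δv / ln(m₀/m_f) = 6950 / 2.4141 = 2878.9 m/s.
Isp = v_e / g₀ = 2878.9 / 9.8 = 293.8 s.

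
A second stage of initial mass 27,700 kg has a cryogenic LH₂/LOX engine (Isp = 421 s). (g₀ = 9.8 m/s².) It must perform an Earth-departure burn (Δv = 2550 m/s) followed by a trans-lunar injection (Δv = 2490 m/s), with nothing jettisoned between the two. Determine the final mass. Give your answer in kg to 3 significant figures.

final mass ≈ 8160 kg

v_e = Isp · g₀ = 421 × 9.8 = 4125.8 m/s.
After the first burn: m = 27700 × exp(−2550/4125.8) = 27700 × 0.53899 = 14,930 kg.
After the second burn: m = 14,930 × exp(−2490/4125.8) = 14,930 × 0.54688 = 8,164.92 kg.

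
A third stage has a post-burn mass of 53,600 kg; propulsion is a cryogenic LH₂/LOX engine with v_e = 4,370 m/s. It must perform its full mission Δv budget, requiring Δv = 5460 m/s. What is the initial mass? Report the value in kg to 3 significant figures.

initial mass ≈ 187000 kg

Rocket equation: m₀/m_f = exp(Δv / v_e) = exp(5460 / 4370.0) = exp(1.2494) = 3.4883.
m₀ = m_f × 3.4883 = 53,600 × 3.4883 = 186,973 kg.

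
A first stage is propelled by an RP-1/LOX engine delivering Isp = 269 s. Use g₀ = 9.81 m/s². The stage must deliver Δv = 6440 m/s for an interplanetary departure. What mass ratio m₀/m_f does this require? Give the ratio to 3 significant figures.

v_e = Isp · g₀ = 269 × 9.81 = 2638.9 m/s.
m₀/m_f = exp(Δv / v_e) = exp(6440 / 2638.9) = exp(2.4404) = 11.4779.

mass ratio ≈ 11.5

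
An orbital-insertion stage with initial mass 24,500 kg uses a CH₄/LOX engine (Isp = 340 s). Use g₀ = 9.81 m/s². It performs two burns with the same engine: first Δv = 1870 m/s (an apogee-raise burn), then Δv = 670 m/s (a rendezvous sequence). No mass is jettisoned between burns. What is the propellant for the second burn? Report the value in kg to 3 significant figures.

v_e = Isp · g₀ = 340 × 9.81 = 3335.4 m/s.
After the first burn: m = 24500 × exp(−1870/3335.4) = 24500 × 0.57084 = 13,985.6 kg.
After the second burn: m = 13,985.6 × exp(−670/3335.4) = 13,985.6 × 0.81801 = 11,440.4 kg.
Second-burn propellant = 13,985.6 − 11,440.4 = 2,545.2 kg.

propellant for the second burn ≈ 2550 kg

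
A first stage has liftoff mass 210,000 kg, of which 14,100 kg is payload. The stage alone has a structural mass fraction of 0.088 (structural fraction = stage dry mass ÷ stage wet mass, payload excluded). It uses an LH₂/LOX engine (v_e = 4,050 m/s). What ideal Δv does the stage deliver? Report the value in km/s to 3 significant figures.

Δv ≈ 7.70 km/s

Stage wet mass = m₀ − payload = 210,000 − 14,100 = 195,900 kg.
Stage dry mass = ε × stage wet mass = 0.088 × 195,900 = 17,239.2 kg.
Burnout mass m_f = stage dry + payload = 17,239.2 + 14,100 = 31,339.2 kg.
Rocket equation: Δv = v_e · ln(210,000/31,339.2) = 4050.0 × ln(6.701) = 4050.0 × 1.9022 ≈ 7704 m/s.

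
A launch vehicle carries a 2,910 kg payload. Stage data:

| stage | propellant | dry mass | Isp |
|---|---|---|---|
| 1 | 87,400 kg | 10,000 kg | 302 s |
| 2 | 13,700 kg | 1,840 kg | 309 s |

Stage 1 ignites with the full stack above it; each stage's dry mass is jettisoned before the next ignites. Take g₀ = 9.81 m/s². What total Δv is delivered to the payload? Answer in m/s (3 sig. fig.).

Δv ≈ 8270 m/s

Ignition mass of stage 1 = 87,400+10,000 + 13,700+1,840 + 2,910 = 115,850 kg.
Stage 1: m₀ = 115,850 kg, m_f = 115,850 − 87,400 = 28,450 kg; Δv = 302×9.81×ln(4.072) = 2962.6×1.4041 ≈ 4160 m/s.
Stage 2: m₀ = 18,450 kg, m_f = 18,450 − 13,700 = 4,750 kg; Δv = 309×9.81×ln(3.884) = 3031.3×1.3569 ≈ 4113 m/s.
Total Δv = 4160 + 4113 = 8273 m/s.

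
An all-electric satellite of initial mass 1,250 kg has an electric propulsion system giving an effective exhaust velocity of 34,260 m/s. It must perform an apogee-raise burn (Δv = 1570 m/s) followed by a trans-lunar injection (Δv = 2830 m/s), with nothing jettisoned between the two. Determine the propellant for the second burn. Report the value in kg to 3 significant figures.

propellant for the second burn ≈ 94.7 kg

After the first burn: m = 1250 × exp(−1570/34260.0) = 1250 × 0.95521 = 1,194.01 kg.
After the second burn: m = 1,194.01 × exp(−2830/34260.0) = 1,194.01 × 0.92072 = 1,099.35 kg.
Second-burn propellant = 1,194.01 − 1,099.35 = 94.66 kg.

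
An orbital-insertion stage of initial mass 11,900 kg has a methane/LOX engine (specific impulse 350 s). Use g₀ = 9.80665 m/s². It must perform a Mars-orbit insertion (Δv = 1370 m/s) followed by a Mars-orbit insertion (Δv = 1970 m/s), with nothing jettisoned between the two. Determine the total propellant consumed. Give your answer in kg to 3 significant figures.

total propellant consumed ≈ 7400 kg

v_e = Isp · g₀ = 350 × 9.80665 = 3432.3 m/s.
After the first burn: m = 11900 × exp(−1370/3432.3) = 11900 × 0.67089 = 7,983.59 kg.
After the second burn: m = 7,983.59 × exp(−1970/3432.3) = 7,983.59 × 0.56329 = 4,497.08 kg.
Total propellant = m₀ − m_final = 11900 − 4,497.08 = 7,402.92 kg.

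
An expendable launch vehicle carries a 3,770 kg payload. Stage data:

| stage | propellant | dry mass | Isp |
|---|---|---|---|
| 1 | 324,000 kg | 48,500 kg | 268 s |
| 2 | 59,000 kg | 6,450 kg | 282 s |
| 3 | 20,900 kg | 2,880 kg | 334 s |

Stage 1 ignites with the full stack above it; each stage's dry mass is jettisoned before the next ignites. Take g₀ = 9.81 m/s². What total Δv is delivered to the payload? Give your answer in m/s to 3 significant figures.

Ignition mass of stage 1 = 324,000+48,500 + 59,000+6,450 + 20,900+2,880 + 3,770 = 465,500 kg.
Stage 1: m₀ = 465,500 kg, m_f = 465,500 − 324,000 = 141,500 kg; Δv = 268×9.81×ln(3.29) = 2629.1×1.1908 ≈ 3131 m/s.
Stage 2: m₀ = 93,000 kg, m_f = 93,000 − 59,000 = 34,000 kg; Δv = 282×9.81×ln(2.735) = 2766.4×1.0062 ≈ 2784 m/s.
Stage 3: m₀ = 27,550 kg, m_f = 27,550 − 20,900 = 6,650 kg; Δv = 334×9.81×ln(4.143) = 3276.5×1.4214 ≈ 4657 m/s.
Total Δv = 3131 + 2784 + 4657 = 10572 m/s.

Δv ≈ 10600 m/s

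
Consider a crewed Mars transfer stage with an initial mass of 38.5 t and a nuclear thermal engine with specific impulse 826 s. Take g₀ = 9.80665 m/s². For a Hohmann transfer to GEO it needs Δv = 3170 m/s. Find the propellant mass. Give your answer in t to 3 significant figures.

propellant mass ≈ 12.5 t

v_e = Isp · g₀ = 826 × 9.80665 = 8100.3 m/s.
From the ideal rocket equation, m₀/m_f = exp(Δv / v_e) = exp(3170 / 8100.3) = exp(0.3913) = 1.4790.
m_f = 38.5 / 1.4790 = 26.0311 t, so propellant = m₀ − m_f = 38.5 − 26.0311 = 12.4689 t.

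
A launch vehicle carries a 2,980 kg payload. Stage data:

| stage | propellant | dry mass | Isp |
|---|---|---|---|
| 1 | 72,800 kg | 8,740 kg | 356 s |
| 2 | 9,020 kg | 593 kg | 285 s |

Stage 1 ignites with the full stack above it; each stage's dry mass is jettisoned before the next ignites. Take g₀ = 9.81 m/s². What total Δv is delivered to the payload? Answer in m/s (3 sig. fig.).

Ignition mass of stage 1 = 72,800+8,740 + 9,020+593 + 2,980 = 94,133 kg.
Stage 1: m₀ = 94,133 kg, m_f = 94,133 − 72,800 = 21,333 kg; Δv = 356×9.81×ln(4.413) = 3492.4×1.4845 ≈ 5184 m/s.
Stage 2: m₀ = 12,593 kg, m_f = 12,593 − 9,020 = 3,573 kg; Δv = 285×9.81×ln(3.524) = 2795.9×1.2597 ≈ 3522 m/s.
Total Δv = 5184 + 3522 = 8706 m/s.

Δv ≈ 8710 m/s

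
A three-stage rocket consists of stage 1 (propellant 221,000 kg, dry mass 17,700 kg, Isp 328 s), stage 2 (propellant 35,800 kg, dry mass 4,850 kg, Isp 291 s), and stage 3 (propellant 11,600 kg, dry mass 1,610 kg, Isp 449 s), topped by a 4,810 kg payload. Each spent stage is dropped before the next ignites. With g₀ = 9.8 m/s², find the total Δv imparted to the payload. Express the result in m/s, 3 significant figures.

Δv ≈ 11600 m/s

Ignition mass of stage 1 = 221,000+17,700 + 35,800+4,850 + 11,600+1,610 + 4,810 = 297,370 kg.
Stage 1: m₀ = 297,370 kg, m_f = 297,370 − 221,000 = 76,370 kg; Δv = 328×9.8×ln(3.894) = 3214.4×1.3594 ≈ 4370 m/s.
Stage 2: m₀ = 58,670 kg, m_f = 58,670 − 35,800 = 22,870 kg; Δv = 291×9.8×ln(2.565) = 2851.8×0.9421 ≈ 2687 m/s.
Stage 3: m₀ = 18,020 kg, m_f = 18,020 − 11,600 = 6,420 kg; Δv = 449×9.8×ln(2.807) = 4400.2×1.0321 ≈ 4541 m/s.
Total Δv = 4370 + 2687 + 4541 = 11598 m/s.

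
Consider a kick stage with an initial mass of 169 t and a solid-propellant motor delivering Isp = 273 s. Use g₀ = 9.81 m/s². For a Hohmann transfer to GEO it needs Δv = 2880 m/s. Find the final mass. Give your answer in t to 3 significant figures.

v_e = Isp · g₀ = 273 × 9.81 = 2678.1 m/s.
m₀/m_f = exp(Δv / v_e) = exp(2880 / 2678.1) = exp(1.0754) = 2.9311.
m_f = m₀ / 2.9311 = 169 / 2.9311 = 57.6575 t.

final mass ≈ 57.7 t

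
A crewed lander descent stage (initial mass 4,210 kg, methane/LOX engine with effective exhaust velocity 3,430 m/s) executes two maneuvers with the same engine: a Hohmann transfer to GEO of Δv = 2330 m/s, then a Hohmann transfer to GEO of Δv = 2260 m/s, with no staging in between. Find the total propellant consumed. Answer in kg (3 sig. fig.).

After the first burn: m = 4210 × exp(−2330/3430.0) = 4210 × 0.50697 = 2,134.34 kg.
After the second burn: m = 2,134.34 × exp(−2260/3430.0) = 2,134.34 × 0.51742 = 1,104.35 kg.
Total propellant = m₀ − m_final = 4210 − 1,104.35 = 3,105.65 kg.

total propellant consumed ≈ 3110 kg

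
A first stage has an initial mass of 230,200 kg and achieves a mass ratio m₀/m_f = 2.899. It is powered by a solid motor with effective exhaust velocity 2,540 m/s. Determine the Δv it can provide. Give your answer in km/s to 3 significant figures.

Rocket equation: Δv = v_e · ln(2.899) = 2540.0 × 1.0644 ≈ 2703.5 m/s.

Δv ≈ 2.70 km/s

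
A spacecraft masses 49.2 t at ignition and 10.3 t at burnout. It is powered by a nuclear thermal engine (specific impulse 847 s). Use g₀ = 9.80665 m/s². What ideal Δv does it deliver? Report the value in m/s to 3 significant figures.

Δv ≈ 13000 m/s

v_e = Isp · g₀ = 847 × 9.80665 = 8306.2 m/s.
From the ideal rocket equation, Δv = v_e · ln(m₀/m_f) = 8306.2 × ln(4.777) = 8306.2 × 1.5637 ≈ 12988.9 m/s.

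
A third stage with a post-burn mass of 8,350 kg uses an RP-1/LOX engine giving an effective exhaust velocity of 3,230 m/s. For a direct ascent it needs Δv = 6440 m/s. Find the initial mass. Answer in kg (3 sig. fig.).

initial mass ≈ 61300 kg

m₀/m_f = exp(Δv / v_e) = exp(6440 / 3230.0) = exp(1.9938) = 7.3434.
m₀ = m_f × 7.3434 = 8,350 × 7.3434 = 61,317.4 kg.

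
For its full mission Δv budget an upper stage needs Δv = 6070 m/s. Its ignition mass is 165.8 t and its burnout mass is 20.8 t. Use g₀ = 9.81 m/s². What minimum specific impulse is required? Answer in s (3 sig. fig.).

ln(m₀/m_f) = ln(165800/20800) = ln(7.971) = 2.0758.
Rocket equation: v_e = Δv / ln(m₀/m_f) = 6070 / 2.0758 = 2924.1 m/s.
Isp = v_e / g₀ = 2924.1 / 9.81 = 298.1 s.

Isp ≈ 298 s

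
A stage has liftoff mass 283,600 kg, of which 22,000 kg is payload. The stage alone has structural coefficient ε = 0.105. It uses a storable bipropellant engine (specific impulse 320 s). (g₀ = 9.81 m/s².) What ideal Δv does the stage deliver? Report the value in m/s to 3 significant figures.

Δv ≈ 5480 m/s

Stage wet mass = m₀ − payload = 283,600 − 22,000 = 261,600 kg.
Stage dry mass = ε × stage wet mass = 0.105 × 261,600 = 27,468 kg.
Burnout mass m_f = stage dry + payload = 27,468 + 22,000 = 49,468 kg.
v_e = Isp · g₀ = 320 × 9.81 = 3139.2 m/s.
Rocket equation: Δv = v_e · ln(283,600/49,468) = 3139.2 × ln(5.733) = 3139.2 × 1.7462 ≈ 5482 m/s.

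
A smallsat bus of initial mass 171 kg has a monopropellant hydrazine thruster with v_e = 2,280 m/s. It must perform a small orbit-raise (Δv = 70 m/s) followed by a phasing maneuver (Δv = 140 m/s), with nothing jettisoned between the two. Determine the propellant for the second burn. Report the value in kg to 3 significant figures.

After the first burn: m = 171 × exp(−70/2280.0) = 171 × 0.96976 = 165.829 kg.
After the second burn: m = 165.829 × exp(−140/2280.0) = 165.829 × 0.94044 = 155.952 kg.
Second-burn propellant = 165.829 − 155.952 = 9.877 kg.

propellant for the second burn ≈ 9.88 kg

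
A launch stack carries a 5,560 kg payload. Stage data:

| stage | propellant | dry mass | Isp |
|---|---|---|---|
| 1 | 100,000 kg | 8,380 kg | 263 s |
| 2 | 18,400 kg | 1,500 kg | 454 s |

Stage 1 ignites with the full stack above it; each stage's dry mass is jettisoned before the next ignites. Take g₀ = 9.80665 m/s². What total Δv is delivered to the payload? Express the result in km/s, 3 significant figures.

Δv ≈ 9.26 km/s

Ignition mass of stage 1 = 100,000+8,380 + 18,400+1,500 + 5,560 = 133,840 kg.
Stage 1: m₀ = 133,840 kg, m_f = 133,840 − 100,000 = 33,840 kg; Δv = 263×9.80665×ln(3.955) = 2579.1×1.3750 ≈ 3546 m/s.
Stage 2: m₀ = 25,460 kg, m_f = 25,460 − 18,400 = 7,060 kg; Δv = 454×9.80665×ln(3.606) = 4452.2×1.2827 ≈ 5711 m/s.
Total Δv = 3546 + 5711 = 9257 m/s.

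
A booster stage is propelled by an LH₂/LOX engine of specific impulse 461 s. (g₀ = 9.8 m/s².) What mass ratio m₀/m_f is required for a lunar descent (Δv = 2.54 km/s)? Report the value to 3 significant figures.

v_e = Isp · g₀ = 461 × 9.8 = 4517.8 m/s.
From the ideal rocket equation, m₀/m_f = exp(Δv / v_e) = exp(2540 / 4517.8) = exp(0.5622) = 1.7546.

mass ratio ≈ 1.75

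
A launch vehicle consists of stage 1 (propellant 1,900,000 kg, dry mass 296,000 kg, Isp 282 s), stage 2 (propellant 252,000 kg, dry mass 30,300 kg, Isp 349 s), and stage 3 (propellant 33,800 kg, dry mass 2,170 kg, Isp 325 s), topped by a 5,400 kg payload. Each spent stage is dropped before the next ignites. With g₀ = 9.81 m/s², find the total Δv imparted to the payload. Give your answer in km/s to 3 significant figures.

Ignition mass of stage 1 = 1,900,000+296,000 + 252,000+30,300 + 33,800+2,170 + 5,400 = 2,519,670 kg.
Stage 1: m₀ = 2,519,670 kg, m_f = 2,519,670 − 1,900,000 = 619,670 kg; Δv = 282×9.81×ln(4.066) = 2766.4×1.4027 ≈ 3880 m/s.
Stage 2: m₀ = 323,670 kg, m_f = 323,670 − 252,000 = 71,670 kg; Δv = 349×9.81×ln(4.516) = 3423.7×1.5077 ≈ 5162 m/s.
Stage 3: m₀ = 41,370 kg, m_f = 41,370 − 33,800 = 7,570 kg; Δv = 325×9.81×ln(5.465) = 3188.2×1.6984 ≈ 5415 m/s.
Total Δv = 3880 + 5162 + 5415 = 14457 m/s.

Δv ≈ 14.5 km/s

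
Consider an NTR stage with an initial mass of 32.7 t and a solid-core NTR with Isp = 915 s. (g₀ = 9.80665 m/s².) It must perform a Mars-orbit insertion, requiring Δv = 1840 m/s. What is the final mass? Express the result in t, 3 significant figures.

final mass ≈ 26.6 t

v_e = Isp · g₀ = 915 × 9.80665 = 8973.1 m/s.
By the Tsiolkovsky rocket equation, m₀/m_f = exp(Δv / v_e) = exp(1840 / 8973.1) = exp(0.2051) = 1.2276.
m_f = m₀ / 1.2276 = 32.7 / 1.2276 = 26.6373 t.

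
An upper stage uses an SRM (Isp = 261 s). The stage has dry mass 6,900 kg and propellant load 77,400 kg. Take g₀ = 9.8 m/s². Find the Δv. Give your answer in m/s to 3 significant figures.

Δv ≈ 6400 m/s

v_e = Isp · g₀ = 261 × 9.8 = 2557.8 m/s.
m₀ = m_dry + m_prop = 6,900 + 77,400 = 84,300 kg.
Δv = v_e · ln(m₀/m_f) = 2557.8 × ln(12.22) = 2557.8 × 2.5029 ≈ 6401.8 m/s.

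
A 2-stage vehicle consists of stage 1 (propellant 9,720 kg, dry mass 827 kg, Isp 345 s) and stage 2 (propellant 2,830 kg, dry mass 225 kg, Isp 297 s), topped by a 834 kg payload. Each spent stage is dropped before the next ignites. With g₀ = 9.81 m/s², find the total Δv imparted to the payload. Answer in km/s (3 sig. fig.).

Ignition mass of stage 1 = 9,720+827 + 2,830+225 + 834 = 14,436 kg.
Stage 1: m₀ = 14,436 kg, m_f = 14,436 − 9,720 = 4,716 kg; Δv = 345×9.81×ln(3.061) = 3384.5×1.1188 ≈ 3786 m/s.
Stage 2: m₀ = 3,889 kg, m_f = 3,889 − 2,830 = 1,059 kg; Δv = 297×9.81×ln(3.672) = 2913.6×1.3008 ≈ 3790 m/s.
Total Δv = 3786 + 3790 = 7576 m/s.

Δv ≈ 7.58 km/s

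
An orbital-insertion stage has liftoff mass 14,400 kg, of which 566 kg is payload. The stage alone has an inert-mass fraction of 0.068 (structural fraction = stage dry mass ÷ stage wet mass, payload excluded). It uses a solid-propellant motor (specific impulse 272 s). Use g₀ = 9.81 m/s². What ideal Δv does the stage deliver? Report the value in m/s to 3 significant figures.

Δv ≈ 6020 m/s

Stage wet mass = m₀ − payload = 14,400 − 566 = 13,834 kg.
Stage dry mass = ε × stage wet mass = 0.068 × 13,834 = 940.712 kg.
Burnout mass m_f = stage dry + payload = 940.712 + 566 = 1,506.712 kg.
v_e = Isp · g₀ = 272 × 9.81 = 2668.3 m/s.
Using Δv = v_e ln(m₀/m_f): Δv = v_e · ln(14,400/1,506.712) = 2668.3 × ln(9.557) = 2668.3 × 2.2573 ≈ 6023 m/s.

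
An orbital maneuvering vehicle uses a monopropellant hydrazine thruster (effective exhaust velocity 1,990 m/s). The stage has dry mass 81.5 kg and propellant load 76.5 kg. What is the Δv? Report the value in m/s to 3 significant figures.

m₀ = m_dry + m_prop = 81.5 + 76.5 = 158 kg.
Using Δv = v_e ln(m₀/m_f): Δv = v_e · ln(m₀/m_f) = 1990.0 × ln(1.939) = 1990.0 × 0.6620 ≈ 1317.4 m/s.

Δv ≈ 1320 m/s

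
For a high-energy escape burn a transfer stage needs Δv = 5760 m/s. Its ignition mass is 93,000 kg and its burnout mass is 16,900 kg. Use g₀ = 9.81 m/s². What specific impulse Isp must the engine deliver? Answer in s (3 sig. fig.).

ln(m₀/m_f) = ln(93000/16900) = ln(5.503) = 1.7053.
Using Δv = v_e ln(m₀/m_f): v_e = Δv / ln(m₀/m_f) = 5760 / 1.7053 = 3377.7 m/s.
Isp = v_e / g₀ = 3377.7 / 9.81 = 344.3 s.

Isp ≈ 344 s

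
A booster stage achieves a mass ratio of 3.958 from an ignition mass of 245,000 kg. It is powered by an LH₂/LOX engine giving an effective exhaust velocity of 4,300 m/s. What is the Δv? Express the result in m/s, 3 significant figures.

Δv ≈ 5920 m/s

Δv = v_e · ln(3.958) = 4300.0 × 1.3757 ≈ 5915.7 m/s.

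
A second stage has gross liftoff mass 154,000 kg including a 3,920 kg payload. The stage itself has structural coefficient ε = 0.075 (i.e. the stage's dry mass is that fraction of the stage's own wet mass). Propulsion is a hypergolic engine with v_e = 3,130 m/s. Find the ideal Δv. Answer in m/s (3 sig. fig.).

Δv ≈ 7250 m/s

Stage wet mass = m₀ − payload = 154,000 − 3,920 = 150,080 kg.
Stage dry mass = ε × stage wet mass = 0.075 × 150,080 = 11,256 kg.
Burnout mass m_f = stage dry + payload = 11,256 + 3,920 = 15,176 kg.
From the ideal rocket equation, Δv = v_e · ln(154,000/15,176) = 3130.0 × ln(10.15) = 3130.0 × 2.3172 ≈ 7253 m/s.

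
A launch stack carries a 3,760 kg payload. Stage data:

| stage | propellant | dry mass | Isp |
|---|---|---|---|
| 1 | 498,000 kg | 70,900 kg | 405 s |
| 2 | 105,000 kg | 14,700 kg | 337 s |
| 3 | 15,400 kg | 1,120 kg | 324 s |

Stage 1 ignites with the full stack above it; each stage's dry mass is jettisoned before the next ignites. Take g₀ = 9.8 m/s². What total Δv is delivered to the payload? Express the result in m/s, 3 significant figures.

Ignition mass of stage 1 = 498,000+70,900 + 105,000+14,700 + 15,400+1,120 + 3,760 = 708,880 kg.
Stage 1: m₀ = 708,880 kg, m_f = 708,880 − 498,000 = 210,880 kg; Δv = 405×9.8×ln(3.362) = 3969.0×1.2124 ≈ 4812 m/s.
Stage 2: m₀ = 139,980 kg, m_f = 139,980 − 105,000 = 34,980 kg; Δv = 337×9.8×ln(4.002) = 3302.6×1.3867 ≈ 4580 m/s.
Stage 3: m₀ = 20,280 kg, m_f = 20,280 − 15,400 = 4,880 kg; Δv = 324×9.8×ln(4.156) = 3175.2×1.4245 ≈ 4523 m/s.
Total Δv = 4812 + 4580 + 4523 = 13915 m/s.

Δv ≈ 13900 m/s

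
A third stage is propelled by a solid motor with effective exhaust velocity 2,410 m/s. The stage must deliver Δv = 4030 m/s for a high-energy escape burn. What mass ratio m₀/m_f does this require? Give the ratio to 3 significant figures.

From the ideal rocket equation, m₀/m_f = exp(Δv / v_e) = exp(4030 / 2410.0) = exp(1.6722) = 5.3239.

mass ratio ≈ 5.32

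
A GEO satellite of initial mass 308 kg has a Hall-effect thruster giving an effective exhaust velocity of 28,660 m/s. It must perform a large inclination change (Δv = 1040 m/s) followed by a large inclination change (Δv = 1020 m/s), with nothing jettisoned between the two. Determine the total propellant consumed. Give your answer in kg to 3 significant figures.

After the first burn: m = 308 × exp(−1040/28660.0) = 308 × 0.96436 = 297.023 kg.
After the second burn: m = 297.023 × exp(−1020/28660.0) = 297.023 × 0.96504 = 286.639 kg.
Total propellant = m₀ − m_final = 308 − 286.639 = 21.361 kg.

total propellant consumed ≈ 21.4 kg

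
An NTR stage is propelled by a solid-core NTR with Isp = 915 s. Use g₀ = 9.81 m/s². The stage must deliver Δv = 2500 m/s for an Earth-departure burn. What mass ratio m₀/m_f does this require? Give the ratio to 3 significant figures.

mass ratio ≈ 1.32

v_e = Isp · g₀ = 915 × 9.81 = 8976.1 m/s.
From the ideal rocket equation, m₀/m_f = exp(Δv / v_e) = exp(2500 / 8976.1) = exp(0.2785) = 1.3212.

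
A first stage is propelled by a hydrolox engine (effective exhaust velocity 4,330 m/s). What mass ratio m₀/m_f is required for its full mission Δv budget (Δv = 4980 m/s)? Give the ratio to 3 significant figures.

mass ratio ≈ 3.16

From the ideal rocket equation, m₀/m_f = exp(Δv / v_e) = exp(4980 / 4330.0) = exp(1.1501) = 3.1586.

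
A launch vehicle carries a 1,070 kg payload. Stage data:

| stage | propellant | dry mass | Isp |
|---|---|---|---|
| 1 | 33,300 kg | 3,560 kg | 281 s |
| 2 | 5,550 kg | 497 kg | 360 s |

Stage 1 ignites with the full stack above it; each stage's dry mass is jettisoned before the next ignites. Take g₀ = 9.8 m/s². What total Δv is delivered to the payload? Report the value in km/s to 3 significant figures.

Ignition mass of stage 1 = 33,300+3,560 + 5,550+497 + 1,070 = 43,977 kg.
Stage 1: m₀ = 43,977 kg, m_f = 43,977 − 33,300 = 10,677 kg; Δv = 281×9.8×ln(4.119) = 2753.8×1.4156 ≈ 3898 m/s.
Stage 2: m₀ = 7,117 kg, m_f = 7,117 − 5,550 = 1,567 kg; Δv = 360×9.8×ln(4.542) = 3528.0×1.5133 ≈ 5339 m/s.
Total Δv = 3898 + 5339 = 9237 m/s.

Δv ≈ 9.24 km/s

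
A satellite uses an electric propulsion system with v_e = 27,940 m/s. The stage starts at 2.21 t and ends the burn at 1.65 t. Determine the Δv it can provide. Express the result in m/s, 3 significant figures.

Δv ≈ 8160 m/s

By the Tsiolkovsky rocket equation, Δv = v_e · ln(m₀/m_f) = 27940.0 × ln(1.339) = 27940.0 × 0.2922 ≈ 8164.5 m/s.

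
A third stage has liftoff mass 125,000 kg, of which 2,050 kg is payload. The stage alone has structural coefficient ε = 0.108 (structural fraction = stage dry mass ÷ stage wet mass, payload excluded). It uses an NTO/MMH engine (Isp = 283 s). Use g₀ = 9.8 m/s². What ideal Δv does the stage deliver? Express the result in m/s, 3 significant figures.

Stage wet mass = m₀ − payload = 125,000 − 2,050 = 122,950 kg.
Stage dry mass = ε × stage wet mass = 0.108 × 122,950 = 13,278.6 kg.
Burnout mass m_f = stage dry + payload = 13,278.6 + 2,050 = 15,328.6 kg.
v_e = Isp · g₀ = 283 × 9.8 = 2773.4 m/s.
By the Tsiolkovsky rocket equation, Δv = v_e · ln(125,000/15,328.6) = 2773.4 × ln(8.155) = 2773.4 × 2.0986 ≈ 5820 m/s.

Δv ≈ 5820 m/s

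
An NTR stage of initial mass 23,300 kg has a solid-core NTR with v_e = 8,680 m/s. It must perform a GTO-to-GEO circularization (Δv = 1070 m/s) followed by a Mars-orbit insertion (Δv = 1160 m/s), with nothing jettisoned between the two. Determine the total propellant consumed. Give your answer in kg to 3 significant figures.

After the first burn: m = 23300 × exp(−1070/8680.0) = 23300 × 0.88402 = 20,597.7 kg.
After the second burn: m = 20,597.7 × exp(−1160/8680.0) = 20,597.7 × 0.87490 = 18,020.9 kg.
Total propellant = m₀ − m_final = 23300 − 18,020.9 = 5,279.1 kg.

total propellant consumed ≈ 5280 kg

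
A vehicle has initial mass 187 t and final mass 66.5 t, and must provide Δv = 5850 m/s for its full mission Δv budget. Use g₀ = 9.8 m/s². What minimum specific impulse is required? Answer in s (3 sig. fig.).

Isp ≈ 577 s

ln(m₀/m_f) = ln(187000/66500) = ln(2.812) = 1.0339.
v_e = Δv / ln(m₀/m_f) = 5850 / 1.0339 = 5658.2 m/s.
Isp = v_e / g₀ = 5658.2 / 9.8 = 577.4 s.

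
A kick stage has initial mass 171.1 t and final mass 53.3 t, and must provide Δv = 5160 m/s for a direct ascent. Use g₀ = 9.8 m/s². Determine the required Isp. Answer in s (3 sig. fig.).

ln(m₀/m_f) = ln(171100/53300) = ln(3.21) = 1.1663.
Rocket equation: v_e = Δv / ln(m₀/m_f) = 5160 / 1.1663 = 4424.2 m/s.
Isp = v_e / g₀ = 4424.2 / 9.8 = 451.4 s.

Isp ≈ 451 s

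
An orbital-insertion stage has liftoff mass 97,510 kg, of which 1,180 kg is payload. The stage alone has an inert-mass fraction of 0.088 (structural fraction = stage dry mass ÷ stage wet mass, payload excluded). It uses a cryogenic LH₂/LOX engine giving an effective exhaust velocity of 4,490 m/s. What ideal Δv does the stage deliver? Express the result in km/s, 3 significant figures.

Stage wet mass = m₀ − payload = 97,510 − 1,180 = 96,330 kg.
Stage dry mass = ε × stage wet mass = 0.088 × 96,330 = 8,477.04 kg.
Burnout mass m_f = stage dry + payload = 8,477.04 + 1,180 = 9,657.04 kg.
Using Δv = v_e ln(m₀/m_f): Δv = v_e · ln(97,510/9,657.04) = 4490.0 × ln(10.1) = 4490.0 × 2.3123 ≈ 10382 m/s.

Δv ≈ 10.4 km/s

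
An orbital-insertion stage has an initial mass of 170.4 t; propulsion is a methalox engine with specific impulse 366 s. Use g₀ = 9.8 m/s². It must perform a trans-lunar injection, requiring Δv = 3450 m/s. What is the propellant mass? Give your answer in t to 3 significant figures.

v_e = Isp · g₀ = 366 × 9.8 = 3586.8 m/s.
By the Tsiolkovsky rocket equation, m₀/m_f = exp(Δv / v_e) = exp(3450 / 3586.8) = exp(0.9619) = 2.6166.
m_f = 170.4 / 2.6166 = 65.1227 t, so propellant = m₀ − m_f = 170.4 − 65.1227 = 105.2773 t.

propellant mass ≈ 105 t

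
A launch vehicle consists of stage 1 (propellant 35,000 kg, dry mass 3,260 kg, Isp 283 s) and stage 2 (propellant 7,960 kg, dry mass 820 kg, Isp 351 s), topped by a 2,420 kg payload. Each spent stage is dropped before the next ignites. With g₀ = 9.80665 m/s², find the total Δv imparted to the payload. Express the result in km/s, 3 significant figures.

Ignition mass of stage 1 = 35,000+3,260 + 7,960+820 + 2,420 = 49,460 kg.
Stage 1: m₀ = 49,460 kg, m_f = 49,460 − 35,000 = 14,460 kg; Δv = 283×9.80665×ln(3.42) = 2775.3×1.2298 ≈ 3413 m/s.
Stage 2: m₀ = 11,200 kg, m_f = 11,200 − 7,960 = 3,240 kg; Δv = 351×9.80665×ln(3.457) = 3442.1×1.2403 ≈ 4269 m/s.
Total Δv = 3413 + 4269 = 7682 m/s.

Δv ≈ 7.68 km/s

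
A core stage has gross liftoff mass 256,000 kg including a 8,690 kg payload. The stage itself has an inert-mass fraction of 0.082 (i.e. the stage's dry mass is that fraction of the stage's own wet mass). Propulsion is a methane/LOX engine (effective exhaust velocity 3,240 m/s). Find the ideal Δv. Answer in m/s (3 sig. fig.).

Stage wet mass = m₀ − payload = 256,000 − 8,690 = 247,310 kg.
Stage dry mass = ε × stage wet mass = 0.082 × 247,310 = 20,279.4 kg.
Burnout mass m_f = stage dry + payload = 20,279.4 + 8,690 = 28,969.4 kg.
Δv = v_e · ln(256,000/28,969.4) = 3240.0 × ln(8.837) = 3240.0 × 2.1789 ≈ 7060 m/s.

Δv ≈ 7060 m/s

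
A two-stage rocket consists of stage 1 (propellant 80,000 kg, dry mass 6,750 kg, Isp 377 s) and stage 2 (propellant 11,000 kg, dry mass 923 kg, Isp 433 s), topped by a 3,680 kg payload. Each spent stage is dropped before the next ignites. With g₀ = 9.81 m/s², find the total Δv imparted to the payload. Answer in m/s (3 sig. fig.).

Ignition mass of stage 1 = 80,000+6,750 + 11,000+923 + 3,680 = 102,353 kg.
Stage 1: m₀ = 102,353 kg, m_f = 102,353 − 80,000 = 22,353 kg; Δv = 377×9.81×ln(4.579) = 3698.4×1.5215 ≈ 5627 m/s.
Stage 2: m₀ = 15,603 kg, m_f = 15,603 − 11,000 = 4,603 kg; Δv = 433×9.81×ln(3.39) = 4247.7×1.2208 ≈ 5185 m/s.
Total Δv = 5627 + 5185 = 10812 m/s.

Δv ≈ 10800 m/s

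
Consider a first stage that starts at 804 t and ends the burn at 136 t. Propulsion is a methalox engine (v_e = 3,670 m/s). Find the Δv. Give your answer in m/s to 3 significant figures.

By the Tsiolkovsky rocket equation, Δv = v_e · ln(m₀/m_f) = 3670.0 × ln(5.912) = 3670.0 × 1.7769 ≈ 6521.4 m/s.

Δv ≈ 6520 m/s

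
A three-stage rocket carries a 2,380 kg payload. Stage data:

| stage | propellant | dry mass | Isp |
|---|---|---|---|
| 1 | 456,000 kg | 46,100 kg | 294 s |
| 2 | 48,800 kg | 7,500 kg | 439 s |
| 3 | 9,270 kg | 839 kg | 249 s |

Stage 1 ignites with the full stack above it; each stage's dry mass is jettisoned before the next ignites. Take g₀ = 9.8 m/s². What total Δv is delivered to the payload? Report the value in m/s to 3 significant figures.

Δv ≈ 13200 m/s

Ignition mass of stage 1 = 456,000+46,100 + 48,800+7,500 + 9,270+839 + 2,380 = 570,889 kg.
Stage 1: m₀ = 570,889 kg, m_f = 570,889 − 456,000 = 114,889 kg; Δv = 294×9.8×ln(4.969) = 2881.2×1.6032 ≈ 4619 m/s.
Stage 2: m₀ = 68,789 kg, m_f = 68,789 − 48,800 = 19,989 kg; Δv = 439×9.8×ln(3.441) = 4302.2×1.2359 ≈ 5317 m/s.
Stage 3: m₀ = 12,489 kg, m_f = 12,489 − 9,270 = 3,219 kg; Δv = 249×9.8×ln(3.88) = 2440.2×1.3558 ≈ 3308 m/s.
Total Δv = 4619 + 5317 + 3308 = 13244 m/s.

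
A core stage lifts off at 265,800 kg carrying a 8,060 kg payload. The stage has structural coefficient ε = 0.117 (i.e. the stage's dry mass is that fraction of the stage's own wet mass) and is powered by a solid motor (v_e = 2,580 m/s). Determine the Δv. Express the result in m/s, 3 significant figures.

Δv ≈ 5000 m/s

Stage wet mass = m₀ − payload = 265,800 − 8,060 = 257,740 kg.
Stage dry mass = ε × stage wet mass = 0.117 × 257,740 = 30,155.6 kg.
Burnout mass m_f = stage dry + payload = 30,155.6 + 8,060 = 38,215.6 kg.
Δv = v_e · ln(265,800/38,215.6) = 2580.0 × ln(6.955) = 2580.0 × 1.9395 ≈ 5004 m/s.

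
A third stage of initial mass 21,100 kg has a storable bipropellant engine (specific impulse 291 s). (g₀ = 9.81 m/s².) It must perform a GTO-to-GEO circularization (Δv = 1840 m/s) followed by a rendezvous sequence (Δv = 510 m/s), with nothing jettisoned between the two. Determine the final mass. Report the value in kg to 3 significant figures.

final mass ≈ 9260 kg

v_e = Isp · g₀ = 291 × 9.81 = 2854.7 m/s.
After the first burn: m = 21100 × exp(−1840/2854.7) = 21100 × 0.52490 = 11,075.4 kg.
After the second burn: m = 11,075.4 × exp(−510/2854.7) = 11,075.4 × 0.83640 = 9,263.46 kg.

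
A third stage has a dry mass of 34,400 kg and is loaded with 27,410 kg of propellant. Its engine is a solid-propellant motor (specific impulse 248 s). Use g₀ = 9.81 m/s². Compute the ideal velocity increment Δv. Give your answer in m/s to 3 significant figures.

Δv ≈ 1430 m/s

v_e = Isp · g₀ = 248 × 9.81 = 2432.9 m/s.
m₀ = m_dry + m_prop = 34,400 + 27,410 = 61,810 kg.
Δv = v_e · ln(m₀/m_f) = 2432.9 × ln(1.797) = 2432.9 × 0.5860 ≈ 1425.7 m/s.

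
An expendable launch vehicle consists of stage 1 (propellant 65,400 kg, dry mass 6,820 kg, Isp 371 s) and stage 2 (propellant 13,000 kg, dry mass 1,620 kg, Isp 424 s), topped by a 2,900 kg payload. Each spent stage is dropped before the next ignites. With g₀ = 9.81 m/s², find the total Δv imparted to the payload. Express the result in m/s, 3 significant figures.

Ignition mass of stage 1 = 65,400+6,820 + 13,000+1,620 + 2,900 = 89,740 kg.
Stage 1: m₀ = 89,740 kg, m_f = 89,740 − 65,400 = 24,340 kg; Δv = 371×9.81×ln(3.687) = 3639.5×1.3048 ≈ 4749 m/s.
Stage 2: m₀ = 17,520 kg, m_f = 17,520 − 13,000 = 4,520 kg; Δv = 424×9.81×ln(3.876) = 4159.4×1.3548 ≈ 5635 m/s.
Total Δv = 4749 + 5635 = 10384 m/s.

Δv ≈ 10400 m/s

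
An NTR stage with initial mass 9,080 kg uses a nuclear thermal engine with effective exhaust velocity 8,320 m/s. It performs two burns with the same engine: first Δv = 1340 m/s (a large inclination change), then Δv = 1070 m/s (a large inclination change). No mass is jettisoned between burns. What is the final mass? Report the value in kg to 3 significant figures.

After the first burn: m = 9080 × exp(−1340/8320.0) = 9080 × 0.85124 = 7,729.26 kg.
After the second burn: m = 7,729.26 × exp(−1070/8320.0) = 7,729.26 × 0.87932 = 6,796.49 kg.

final mass ≈ 6800 kg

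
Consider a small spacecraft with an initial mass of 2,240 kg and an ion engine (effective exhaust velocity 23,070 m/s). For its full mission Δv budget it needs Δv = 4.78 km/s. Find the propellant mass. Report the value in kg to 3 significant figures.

propellant mass ≈ 419 kg

Using Δv = v_e ln(m₀/m_f): m₀/m_f = exp(Δv / v_e) = exp(4780 / 23070.0) = exp(0.2072) = 1.2302.
m_f = 2,240 / 1.2302 = 1,820.84 kg, so propellant = m₀ − m_f = 2,240 − 1,820.84 = 419.16 kg.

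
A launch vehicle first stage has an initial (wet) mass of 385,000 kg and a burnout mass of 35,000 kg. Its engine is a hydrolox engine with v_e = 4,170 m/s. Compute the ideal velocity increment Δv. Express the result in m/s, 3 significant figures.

Δv ≈ 10000 m/s

Δv = v_e · ln(m₀/m_f) = 4170.0 × ln(11) = 4170.0 × 2.3979 ≈ 9999.2 m/s.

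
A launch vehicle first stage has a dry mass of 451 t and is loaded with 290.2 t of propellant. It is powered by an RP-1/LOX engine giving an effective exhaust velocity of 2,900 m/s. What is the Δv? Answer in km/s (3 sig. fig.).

Δv ≈ 1.44 km/s

m₀ = m_dry + m_prop = 451 + 290.2 = 741.2 t.
From the ideal rocket equation, Δv = v_e · ln(m₀/m_f) = 2900.0 × ln(1.643) = 2900.0 × 0.4968 ≈ 1440.7 m/s.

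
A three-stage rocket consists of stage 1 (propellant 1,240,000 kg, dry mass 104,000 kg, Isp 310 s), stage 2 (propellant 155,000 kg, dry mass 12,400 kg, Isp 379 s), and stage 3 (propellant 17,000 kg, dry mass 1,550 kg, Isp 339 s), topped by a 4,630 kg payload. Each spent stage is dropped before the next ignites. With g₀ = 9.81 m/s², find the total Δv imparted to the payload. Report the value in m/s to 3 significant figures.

Δv ≈ 15700 m/s

Ignition mass of stage 1 = 1,240,000+104,000 + 155,000+12,400 + 17,000+1,550 + 4,630 = 1,534,580 kg.
Stage 1: m₀ = 1,534,580 kg, m_f = 1,534,580 − 1,240,000 = 294,580 kg; Δv = 310×9.81×ln(5.209) = 3041.1×1.6505 ≈ 5019 m/s.
Stage 2: m₀ = 190,580 kg, m_f = 190,580 − 155,000 = 35,580 kg; Δv = 379×9.81×ln(5.356) = 3718.0×1.6783 ≈ 6240 m/s.
Stage 3: m₀ = 23,180 kg, m_f = 23,180 − 17,000 = 6,180 kg; Δv = 339×9.81×ln(3.751) = 3325.6×1.3220 ≈ 4396 m/s.
Total Δv = 5019 + 6240 + 4396 = 15655 m/s.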